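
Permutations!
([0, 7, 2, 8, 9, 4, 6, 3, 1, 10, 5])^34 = (1 3)(4 10)(5 9)(7 8)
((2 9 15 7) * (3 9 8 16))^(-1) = (2 7 15 9 3 16 8)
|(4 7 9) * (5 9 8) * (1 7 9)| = 4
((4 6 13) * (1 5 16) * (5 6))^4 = ((1 6 13 4 5 16))^4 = (1 5 13)(4 6 16)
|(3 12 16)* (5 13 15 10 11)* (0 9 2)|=|(0 9 2)(3 12 16)(5 13 15 10 11)|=15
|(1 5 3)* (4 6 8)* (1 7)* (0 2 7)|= |(0 2 7 1 5 3)(4 6 8)|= 6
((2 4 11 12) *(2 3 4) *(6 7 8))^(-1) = ((3 4 11 12)(6 7 8))^(-1) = (3 12 11 4)(6 8 7)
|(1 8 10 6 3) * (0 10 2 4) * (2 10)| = |(0 2 4)(1 8 10 6 3)| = 15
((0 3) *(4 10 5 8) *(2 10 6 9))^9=(0 3)(2 5 4 9 10 8 6)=((0 3)(2 10 5 8 4 6 9))^9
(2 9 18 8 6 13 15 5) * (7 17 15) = (2 9 18 8 6 13 7 17 15 5) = [0, 1, 9, 3, 4, 2, 13, 17, 6, 18, 10, 11, 12, 7, 14, 5, 16, 15, 8]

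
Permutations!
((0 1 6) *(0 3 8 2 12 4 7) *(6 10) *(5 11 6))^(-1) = (0 7 4 12 2 8 3 6 11 5 10 1)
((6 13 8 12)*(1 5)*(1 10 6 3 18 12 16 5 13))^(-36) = (18)(1 6 10 5 16 8 13)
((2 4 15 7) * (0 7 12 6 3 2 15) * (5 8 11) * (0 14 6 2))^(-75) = (0 14 12)(2 7 6)(3 4 15)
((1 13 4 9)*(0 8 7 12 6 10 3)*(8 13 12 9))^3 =(0 8 1 10 13 7 12 3 4 9 6)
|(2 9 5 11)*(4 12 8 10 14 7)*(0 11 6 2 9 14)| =|(0 11 9 5 6 2 14 7 4 12 8 10)| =12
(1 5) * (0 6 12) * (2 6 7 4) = (0 7 4 2 6 12)(1 5) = [7, 5, 6, 3, 2, 1, 12, 4, 8, 9, 10, 11, 0]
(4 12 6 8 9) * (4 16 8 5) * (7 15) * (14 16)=(4 12 6 5)(7 15)(8 9 14 16)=[0, 1, 2, 3, 12, 4, 5, 15, 9, 14, 10, 11, 6, 13, 16, 7, 8]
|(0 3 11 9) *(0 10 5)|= |(0 3 11 9 10 5)|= 6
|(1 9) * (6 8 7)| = |(1 9)(6 8 7)| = 6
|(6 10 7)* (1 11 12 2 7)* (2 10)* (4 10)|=15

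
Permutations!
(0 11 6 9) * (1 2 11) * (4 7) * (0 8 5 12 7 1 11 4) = [11, 2, 4, 3, 1, 12, 9, 0, 5, 8, 10, 6, 7] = (0 11 6 9 8 5 12 7)(1 2 4)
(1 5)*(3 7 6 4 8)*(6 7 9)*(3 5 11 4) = [0, 11, 2, 9, 8, 1, 3, 7, 5, 6, 10, 4] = (1 11 4 8 5)(3 9 6)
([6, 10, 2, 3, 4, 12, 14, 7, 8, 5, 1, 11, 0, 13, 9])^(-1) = (0 12 5 9 14 6)(1 10)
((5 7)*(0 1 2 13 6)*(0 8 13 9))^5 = (0 1 2 9)(5 7)(6 13 8)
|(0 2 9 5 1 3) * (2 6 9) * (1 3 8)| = |(0 6 9 5 3)(1 8)| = 10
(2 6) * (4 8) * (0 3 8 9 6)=[3, 1, 0, 8, 9, 5, 2, 7, 4, 6]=(0 3 8 4 9 6 2)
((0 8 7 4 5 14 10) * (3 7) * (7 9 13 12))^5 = ((0 8 3 9 13 12 7 4 5 14 10))^5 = (0 12 10 13 14 9 5 3 4 8 7)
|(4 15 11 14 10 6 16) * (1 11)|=8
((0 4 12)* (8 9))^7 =(0 4 12)(8 9) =((0 4 12)(8 9))^7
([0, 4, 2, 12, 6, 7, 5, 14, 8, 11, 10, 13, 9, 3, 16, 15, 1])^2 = (1 6 7 16 4 5 14)(3 9 13 12 11)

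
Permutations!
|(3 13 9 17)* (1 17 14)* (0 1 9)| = 10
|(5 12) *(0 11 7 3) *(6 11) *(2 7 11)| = 10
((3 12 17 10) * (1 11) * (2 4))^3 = (1 11)(2 4)(3 10 17 12)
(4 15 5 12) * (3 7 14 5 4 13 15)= [0, 1, 2, 7, 3, 12, 6, 14, 8, 9, 10, 11, 13, 15, 5, 4]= (3 7 14 5 12 13 15 4)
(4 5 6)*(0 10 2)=(0 10 2)(4 5 6)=[10, 1, 0, 3, 5, 6, 4, 7, 8, 9, 2]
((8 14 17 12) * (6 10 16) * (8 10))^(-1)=((6 8 14 17 12 10 16))^(-1)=(6 16 10 12 17 14 8)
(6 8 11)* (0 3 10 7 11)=[3, 1, 2, 10, 4, 5, 8, 11, 0, 9, 7, 6]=(0 3 10 7 11 6 8)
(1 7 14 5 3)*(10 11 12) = (1 7 14 5 3)(10 11 12) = [0, 7, 2, 1, 4, 3, 6, 14, 8, 9, 11, 12, 10, 13, 5]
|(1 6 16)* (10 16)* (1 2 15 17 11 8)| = 9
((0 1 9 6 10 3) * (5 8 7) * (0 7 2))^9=(0 2 8 5 7 3 10 6 9 1)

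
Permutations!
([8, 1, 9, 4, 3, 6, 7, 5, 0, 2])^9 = [8, 1, 9, 4, 3, 5, 6, 7, 0, 2]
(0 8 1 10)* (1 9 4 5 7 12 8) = [1, 10, 2, 3, 5, 7, 6, 12, 9, 4, 0, 11, 8] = (0 1 10)(4 5 7 12 8 9)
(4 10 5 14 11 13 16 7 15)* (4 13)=[0, 1, 2, 3, 10, 14, 6, 15, 8, 9, 5, 4, 12, 16, 11, 13, 7]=(4 10 5 14 11)(7 15 13 16)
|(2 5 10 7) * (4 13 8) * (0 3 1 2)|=|(0 3 1 2 5 10 7)(4 13 8)|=21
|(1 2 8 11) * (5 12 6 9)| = |(1 2 8 11)(5 12 6 9)| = 4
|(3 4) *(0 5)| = 2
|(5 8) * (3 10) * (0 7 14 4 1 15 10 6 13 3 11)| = 24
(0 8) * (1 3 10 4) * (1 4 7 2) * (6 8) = (0 6 8)(1 3 10 7 2) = [6, 3, 1, 10, 4, 5, 8, 2, 0, 9, 7]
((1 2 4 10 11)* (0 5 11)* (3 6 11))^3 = ((0 5 3 6 11 1 2 4 10))^3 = (0 6 2)(1 10 3)(4 5 11)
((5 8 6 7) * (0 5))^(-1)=((0 5 8 6 7))^(-1)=(0 7 6 8 5)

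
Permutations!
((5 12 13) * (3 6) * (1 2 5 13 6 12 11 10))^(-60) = (13)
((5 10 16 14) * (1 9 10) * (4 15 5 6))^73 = (1 9 10 16 14 6 4 15 5)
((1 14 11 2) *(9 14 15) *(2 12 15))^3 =((1 2)(9 14 11 12 15))^3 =(1 2)(9 12 14 15 11)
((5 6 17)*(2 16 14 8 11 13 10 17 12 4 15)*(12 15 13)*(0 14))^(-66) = ((0 14 8 11 12 4 13 10 17 5 6 15 2 16))^(-66) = (0 12 17 2 8 13 6)(4 5 16 11 10 15 14)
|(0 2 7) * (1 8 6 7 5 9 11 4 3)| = 11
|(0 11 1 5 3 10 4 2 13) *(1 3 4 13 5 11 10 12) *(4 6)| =12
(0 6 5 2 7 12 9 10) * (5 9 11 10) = (0 6 9 5 2 7 12 11 10) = [6, 1, 7, 3, 4, 2, 9, 12, 8, 5, 0, 10, 11]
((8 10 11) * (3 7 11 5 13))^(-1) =((3 7 11 8 10 5 13))^(-1) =(3 13 5 10 8 11 7)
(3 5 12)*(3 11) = (3 5 12 11) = [0, 1, 2, 5, 4, 12, 6, 7, 8, 9, 10, 3, 11]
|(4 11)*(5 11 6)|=4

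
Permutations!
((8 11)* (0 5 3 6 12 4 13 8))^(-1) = (0 11 8 13 4 12 6 3 5)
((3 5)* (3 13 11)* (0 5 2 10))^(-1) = ((0 5 13 11 3 2 10))^(-1) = (0 10 2 3 11 13 5)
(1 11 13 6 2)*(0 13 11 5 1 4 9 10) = [13, 5, 4, 3, 9, 1, 2, 7, 8, 10, 0, 11, 12, 6] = (0 13 6 2 4 9 10)(1 5)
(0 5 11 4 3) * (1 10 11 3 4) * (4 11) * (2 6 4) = (0 5 3)(1 10 2 6 4 11) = [5, 10, 6, 0, 11, 3, 4, 7, 8, 9, 2, 1]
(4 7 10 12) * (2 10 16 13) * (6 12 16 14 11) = (2 10 16 13)(4 7 14 11 6 12) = [0, 1, 10, 3, 7, 5, 12, 14, 8, 9, 16, 6, 4, 2, 11, 15, 13]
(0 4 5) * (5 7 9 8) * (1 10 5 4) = (0 1 10 5)(4 7 9 8) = [1, 10, 2, 3, 7, 0, 6, 9, 4, 8, 5]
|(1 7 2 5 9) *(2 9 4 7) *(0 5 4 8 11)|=|(0 5 8 11)(1 2 4 7 9)|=20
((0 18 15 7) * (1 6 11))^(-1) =(0 7 15 18)(1 11 6)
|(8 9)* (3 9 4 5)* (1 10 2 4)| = 8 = |(1 10 2 4 5 3 9 8)|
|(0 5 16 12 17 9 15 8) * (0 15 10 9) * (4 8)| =30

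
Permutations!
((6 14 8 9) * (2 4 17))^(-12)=(17)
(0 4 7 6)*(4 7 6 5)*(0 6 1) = (0 7 5 4 1) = [7, 0, 2, 3, 1, 4, 6, 5]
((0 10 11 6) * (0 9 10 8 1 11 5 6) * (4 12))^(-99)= (0 8 1 11)(4 12)(5 6 9 10)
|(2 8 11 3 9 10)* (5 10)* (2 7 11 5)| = |(2 8 5 10 7 11 3 9)| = 8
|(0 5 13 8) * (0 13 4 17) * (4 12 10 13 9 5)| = 6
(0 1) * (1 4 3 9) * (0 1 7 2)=(0 4 3 9 7 2)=[4, 1, 0, 9, 3, 5, 6, 2, 8, 7]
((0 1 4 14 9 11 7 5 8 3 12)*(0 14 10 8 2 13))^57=((0 1 4 10 8 3 12 14 9 11 7 5 2 13))^57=(0 1 4 10 8 3 12 14 9 11 7 5 2 13)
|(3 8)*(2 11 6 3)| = |(2 11 6 3 8)| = 5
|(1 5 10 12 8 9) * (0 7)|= 6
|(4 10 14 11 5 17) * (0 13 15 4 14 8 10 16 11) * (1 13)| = 10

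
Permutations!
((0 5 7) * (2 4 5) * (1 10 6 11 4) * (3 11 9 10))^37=((0 2 1 3 11 4 5 7)(6 9 10))^37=(0 4 1 7 11 2 5 3)(6 9 10)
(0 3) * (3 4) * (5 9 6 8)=(0 4 3)(5 9 6 8)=[4, 1, 2, 0, 3, 9, 8, 7, 5, 6]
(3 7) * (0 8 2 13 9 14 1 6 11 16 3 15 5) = (0 8 2 13 9 14 1 6 11 16 3 7 15 5) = [8, 6, 13, 7, 4, 0, 11, 15, 2, 14, 10, 16, 12, 9, 1, 5, 3]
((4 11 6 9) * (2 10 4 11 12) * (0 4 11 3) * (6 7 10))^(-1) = ((0 4 12 2 6 9 3)(7 10 11))^(-1) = (0 3 9 6 2 12 4)(7 11 10)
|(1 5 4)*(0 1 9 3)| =6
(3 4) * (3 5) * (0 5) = [5, 1, 2, 4, 0, 3] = (0 5 3 4)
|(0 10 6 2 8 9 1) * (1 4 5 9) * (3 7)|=|(0 10 6 2 8 1)(3 7)(4 5 9)|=6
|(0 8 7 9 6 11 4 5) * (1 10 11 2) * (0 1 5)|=|(0 8 7 9 6 2 5 1 10 11 4)|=11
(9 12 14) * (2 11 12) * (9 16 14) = [0, 1, 11, 3, 4, 5, 6, 7, 8, 2, 10, 12, 9, 13, 16, 15, 14] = (2 11 12 9)(14 16)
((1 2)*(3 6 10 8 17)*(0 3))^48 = ((0 3 6 10 8 17)(1 2))^48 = (17)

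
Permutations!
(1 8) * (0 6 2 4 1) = (0 6 2 4 1 8) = [6, 8, 4, 3, 1, 5, 2, 7, 0]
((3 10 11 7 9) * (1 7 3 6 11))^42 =((1 7 9 6 11 3 10))^42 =(11)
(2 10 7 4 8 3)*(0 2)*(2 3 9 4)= [3, 1, 10, 0, 8, 5, 6, 2, 9, 4, 7]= (0 3)(2 10 7)(4 8 9)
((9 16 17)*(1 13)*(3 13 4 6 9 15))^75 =(1 9 15)(3 4 16)(6 17 13)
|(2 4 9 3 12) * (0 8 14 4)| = 8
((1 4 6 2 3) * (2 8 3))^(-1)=(1 3 8 6 4)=((1 4 6 8 3))^(-1)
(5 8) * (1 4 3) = (1 4 3)(5 8) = [0, 4, 2, 1, 3, 8, 6, 7, 5]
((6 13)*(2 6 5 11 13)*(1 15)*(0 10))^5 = ((0 10)(1 15)(2 6)(5 11 13))^5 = (0 10)(1 15)(2 6)(5 13 11)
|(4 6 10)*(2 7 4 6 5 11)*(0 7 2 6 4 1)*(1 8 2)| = 5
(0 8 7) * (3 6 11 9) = [8, 1, 2, 6, 4, 5, 11, 0, 7, 3, 10, 9] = (0 8 7)(3 6 11 9)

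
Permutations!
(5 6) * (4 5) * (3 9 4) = (3 9 4 5 6) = [0, 1, 2, 9, 5, 6, 3, 7, 8, 4]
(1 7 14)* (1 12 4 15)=(1 7 14 12 4 15)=[0, 7, 2, 3, 15, 5, 6, 14, 8, 9, 10, 11, 4, 13, 12, 1]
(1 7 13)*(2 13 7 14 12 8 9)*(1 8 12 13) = (1 14 13 8 9 2) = [0, 14, 1, 3, 4, 5, 6, 7, 9, 2, 10, 11, 12, 8, 13]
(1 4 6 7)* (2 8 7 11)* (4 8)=(1 8 7)(2 4 6 11)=[0, 8, 4, 3, 6, 5, 11, 1, 7, 9, 10, 2]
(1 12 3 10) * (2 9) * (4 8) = (1 12 3 10)(2 9)(4 8) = [0, 12, 9, 10, 8, 5, 6, 7, 4, 2, 1, 11, 3]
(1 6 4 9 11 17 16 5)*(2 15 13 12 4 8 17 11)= (1 6 8 17 16 5)(2 15 13 12 4 9)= [0, 6, 15, 3, 9, 1, 8, 7, 17, 2, 10, 11, 4, 12, 14, 13, 5, 16]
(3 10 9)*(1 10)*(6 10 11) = (1 11 6 10 9 3) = [0, 11, 2, 1, 4, 5, 10, 7, 8, 3, 9, 6]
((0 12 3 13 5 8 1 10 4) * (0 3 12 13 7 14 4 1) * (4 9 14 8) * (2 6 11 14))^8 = (0 13 5 4 3 7 8)(2 14 6 9 11)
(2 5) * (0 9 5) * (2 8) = (0 9 5 8 2) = [9, 1, 0, 3, 4, 8, 6, 7, 2, 5]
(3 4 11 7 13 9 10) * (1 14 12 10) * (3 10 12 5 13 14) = (1 3 4 11 7 14 5 13 9) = [0, 3, 2, 4, 11, 13, 6, 14, 8, 1, 10, 7, 12, 9, 5]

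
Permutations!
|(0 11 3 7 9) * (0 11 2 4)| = 12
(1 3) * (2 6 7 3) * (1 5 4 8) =(1 2 6 7 3 5 4 8) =[0, 2, 6, 5, 8, 4, 7, 3, 1]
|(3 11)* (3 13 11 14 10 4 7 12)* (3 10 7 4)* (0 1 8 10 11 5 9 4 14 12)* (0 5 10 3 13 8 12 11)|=|(0 1 12)(3 11 8)(4 14 7 5 9)(10 13)|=30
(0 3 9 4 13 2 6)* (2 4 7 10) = (0 3 9 7 10 2 6)(4 13) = [3, 1, 6, 9, 13, 5, 0, 10, 8, 7, 2, 11, 12, 4]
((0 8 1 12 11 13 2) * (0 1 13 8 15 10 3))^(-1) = ((0 15 10 3)(1 12 11 8 13 2))^(-1) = (0 3 10 15)(1 2 13 8 11 12)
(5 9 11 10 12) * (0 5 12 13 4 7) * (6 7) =(0 5 9 11 10 13 4 6 7) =[5, 1, 2, 3, 6, 9, 7, 0, 8, 11, 13, 10, 12, 4]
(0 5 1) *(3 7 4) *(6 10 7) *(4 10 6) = (0 5 1)(3 4)(7 10) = [5, 0, 2, 4, 3, 1, 6, 10, 8, 9, 7]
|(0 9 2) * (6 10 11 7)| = |(0 9 2)(6 10 11 7)| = 12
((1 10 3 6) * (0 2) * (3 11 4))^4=((0 2)(1 10 11 4 3 6))^4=(1 3 11)(4 10 6)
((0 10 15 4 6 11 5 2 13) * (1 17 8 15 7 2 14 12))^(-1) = ((0 10 7 2 13)(1 17 8 15 4 6 11 5 14 12))^(-1) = (0 13 2 7 10)(1 12 14 5 11 6 4 15 8 17)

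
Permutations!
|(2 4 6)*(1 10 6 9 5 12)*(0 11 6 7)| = 11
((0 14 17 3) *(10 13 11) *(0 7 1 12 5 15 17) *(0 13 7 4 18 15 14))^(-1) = ((1 12 5 14 13 11 10 7)(3 4 18 15 17))^(-1) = (1 7 10 11 13 14 5 12)(3 17 15 18 4)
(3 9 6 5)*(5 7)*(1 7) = (1 7 5 3 9 6) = [0, 7, 2, 9, 4, 3, 1, 5, 8, 6]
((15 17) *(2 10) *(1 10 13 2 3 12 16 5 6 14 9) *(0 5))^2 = ((0 5 6 14 9 1 10 3 12 16)(2 13)(15 17))^2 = (17)(0 6 9 10 12)(1 3 16 5 14)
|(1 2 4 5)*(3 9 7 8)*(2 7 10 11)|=10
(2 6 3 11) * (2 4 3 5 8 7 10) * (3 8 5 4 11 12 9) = (2 6 4 8 7 10)(3 12 9) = [0, 1, 6, 12, 8, 5, 4, 10, 7, 3, 2, 11, 9]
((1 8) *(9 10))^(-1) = (1 8)(9 10)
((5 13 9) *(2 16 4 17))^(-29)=((2 16 4 17)(5 13 9))^(-29)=(2 17 4 16)(5 13 9)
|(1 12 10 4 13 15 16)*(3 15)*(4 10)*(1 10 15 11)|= 6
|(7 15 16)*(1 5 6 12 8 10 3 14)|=|(1 5 6 12 8 10 3 14)(7 15 16)|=24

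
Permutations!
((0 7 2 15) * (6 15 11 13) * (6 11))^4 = (0 15 6 2 7)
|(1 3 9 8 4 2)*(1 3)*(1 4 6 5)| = |(1 4 2 3 9 8 6 5)| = 8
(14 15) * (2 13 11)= (2 13 11)(14 15)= [0, 1, 13, 3, 4, 5, 6, 7, 8, 9, 10, 2, 12, 11, 15, 14]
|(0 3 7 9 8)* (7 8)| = 6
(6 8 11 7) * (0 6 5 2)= [6, 1, 0, 3, 4, 2, 8, 5, 11, 9, 10, 7]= (0 6 8 11 7 5 2)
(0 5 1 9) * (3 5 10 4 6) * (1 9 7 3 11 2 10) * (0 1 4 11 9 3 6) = (0 4)(1 7 6 9)(2 10 11)(3 5) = [4, 7, 10, 5, 0, 3, 9, 6, 8, 1, 11, 2]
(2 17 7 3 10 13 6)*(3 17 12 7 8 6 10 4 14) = (2 12 7 17 8 6)(3 4 14)(10 13) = [0, 1, 12, 4, 14, 5, 2, 17, 6, 9, 13, 11, 7, 10, 3, 15, 16, 8]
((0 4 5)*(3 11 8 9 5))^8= ((0 4 3 11 8 9 5))^8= (0 4 3 11 8 9 5)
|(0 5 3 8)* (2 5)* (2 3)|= 6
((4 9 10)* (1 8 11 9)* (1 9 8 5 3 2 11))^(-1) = (1 8 11 2 3 5)(4 10 9)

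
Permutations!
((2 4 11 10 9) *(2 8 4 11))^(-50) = ((2 11 10 9 8 4))^(-50) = (2 8 10)(4 9 11)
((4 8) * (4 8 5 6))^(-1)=((8)(4 5 6))^(-1)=(8)(4 6 5)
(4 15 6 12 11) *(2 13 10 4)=(2 13 10 4 15 6 12 11)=[0, 1, 13, 3, 15, 5, 12, 7, 8, 9, 4, 2, 11, 10, 14, 6]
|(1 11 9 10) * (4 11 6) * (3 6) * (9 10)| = |(1 3 6 4 11 10)| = 6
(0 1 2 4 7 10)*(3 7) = (0 1 2 4 3 7 10) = [1, 2, 4, 7, 3, 5, 6, 10, 8, 9, 0]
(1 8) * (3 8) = (1 3 8) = [0, 3, 2, 8, 4, 5, 6, 7, 1]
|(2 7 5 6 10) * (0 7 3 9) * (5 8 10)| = |(0 7 8 10 2 3 9)(5 6)| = 14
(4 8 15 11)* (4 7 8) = (7 8 15 11) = [0, 1, 2, 3, 4, 5, 6, 8, 15, 9, 10, 7, 12, 13, 14, 11]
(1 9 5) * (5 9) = [0, 5, 2, 3, 4, 1, 6, 7, 8, 9] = (9)(1 5)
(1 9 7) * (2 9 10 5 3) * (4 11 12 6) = (1 10 5 3 2 9 7)(4 11 12 6) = [0, 10, 9, 2, 11, 3, 4, 1, 8, 7, 5, 12, 6]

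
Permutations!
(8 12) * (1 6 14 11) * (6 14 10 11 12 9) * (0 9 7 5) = (0 9 6 10 11 1 14 12 8 7 5) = [9, 14, 2, 3, 4, 0, 10, 5, 7, 6, 11, 1, 8, 13, 12]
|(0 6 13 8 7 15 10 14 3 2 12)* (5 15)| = 12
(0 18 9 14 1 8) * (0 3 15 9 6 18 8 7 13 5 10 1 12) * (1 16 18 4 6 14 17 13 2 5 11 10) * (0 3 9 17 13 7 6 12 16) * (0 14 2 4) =[8, 6, 5, 15, 12, 1, 0, 4, 9, 13, 14, 10, 3, 11, 16, 17, 18, 7, 2] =(0 8 9 13 11 10 14 16 18 2 5 1 6)(3 15 17 7 4 12)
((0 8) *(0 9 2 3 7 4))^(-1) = (0 4 7 3 2 9 8)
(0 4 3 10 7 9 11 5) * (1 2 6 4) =(0 1 2 6 4 3 10 7 9 11 5) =[1, 2, 6, 10, 3, 0, 4, 9, 8, 11, 7, 5]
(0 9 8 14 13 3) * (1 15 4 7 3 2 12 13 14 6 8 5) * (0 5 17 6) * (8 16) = (0 9 17 6 16 8)(1 15 4 7 3 5)(2 12 13) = [9, 15, 12, 5, 7, 1, 16, 3, 0, 17, 10, 11, 13, 2, 14, 4, 8, 6]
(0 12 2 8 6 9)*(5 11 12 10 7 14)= (0 10 7 14 5 11 12 2 8 6 9)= [10, 1, 8, 3, 4, 11, 9, 14, 6, 0, 7, 12, 2, 13, 5]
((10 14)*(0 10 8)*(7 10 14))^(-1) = (0 8 14)(7 10)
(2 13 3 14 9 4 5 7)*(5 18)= (2 13 3 14 9 4 18 5 7)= [0, 1, 13, 14, 18, 7, 6, 2, 8, 4, 10, 11, 12, 3, 9, 15, 16, 17, 5]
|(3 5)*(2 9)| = 2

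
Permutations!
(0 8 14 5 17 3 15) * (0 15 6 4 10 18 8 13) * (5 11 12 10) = [13, 1, 2, 6, 5, 17, 4, 7, 14, 9, 18, 12, 10, 0, 11, 15, 16, 3, 8] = (0 13)(3 6 4 5 17)(8 14 11 12 10 18)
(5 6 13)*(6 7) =[0, 1, 2, 3, 4, 7, 13, 6, 8, 9, 10, 11, 12, 5] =(5 7 6 13)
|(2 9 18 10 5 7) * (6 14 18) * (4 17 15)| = |(2 9 6 14 18 10 5 7)(4 17 15)| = 24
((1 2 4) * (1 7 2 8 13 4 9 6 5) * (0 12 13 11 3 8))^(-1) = (0 1 5 6 9 2 7 4 13 12)(3 11 8)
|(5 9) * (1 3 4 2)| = 4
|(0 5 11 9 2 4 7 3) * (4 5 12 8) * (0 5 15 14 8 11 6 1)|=14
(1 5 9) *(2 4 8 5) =[0, 2, 4, 3, 8, 9, 6, 7, 5, 1] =(1 2 4 8 5 9)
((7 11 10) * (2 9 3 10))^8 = ((2 9 3 10 7 11))^8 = (2 3 7)(9 10 11)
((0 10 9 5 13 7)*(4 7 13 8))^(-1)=((13)(0 10 9 5 8 4 7))^(-1)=(13)(0 7 4 8 5 9 10)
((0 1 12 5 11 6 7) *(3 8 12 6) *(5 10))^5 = ((0 1 6 7)(3 8 12 10 5 11))^5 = (0 1 6 7)(3 11 5 10 12 8)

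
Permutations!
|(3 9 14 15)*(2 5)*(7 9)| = 10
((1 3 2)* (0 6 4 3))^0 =(6)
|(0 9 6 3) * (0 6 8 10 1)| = 10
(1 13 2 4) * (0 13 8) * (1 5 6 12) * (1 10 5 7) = (0 13 2 4 7 1 8)(5 6 12 10) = [13, 8, 4, 3, 7, 6, 12, 1, 0, 9, 5, 11, 10, 2]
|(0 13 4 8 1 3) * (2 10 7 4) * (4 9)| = |(0 13 2 10 7 9 4 8 1 3)| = 10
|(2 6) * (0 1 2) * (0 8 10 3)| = |(0 1 2 6 8 10 3)| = 7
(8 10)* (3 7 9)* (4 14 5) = (3 7 9)(4 14 5)(8 10) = [0, 1, 2, 7, 14, 4, 6, 9, 10, 3, 8, 11, 12, 13, 5]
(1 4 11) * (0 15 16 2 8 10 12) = (0 15 16 2 8 10 12)(1 4 11) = [15, 4, 8, 3, 11, 5, 6, 7, 10, 9, 12, 1, 0, 13, 14, 16, 2]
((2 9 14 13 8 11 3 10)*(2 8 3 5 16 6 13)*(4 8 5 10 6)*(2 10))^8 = (2 11 8 4 16 5 10 14 9)(3 13 6)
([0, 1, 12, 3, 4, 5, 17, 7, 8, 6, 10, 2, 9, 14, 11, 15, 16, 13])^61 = (2 13 9 11 17 12 14 6)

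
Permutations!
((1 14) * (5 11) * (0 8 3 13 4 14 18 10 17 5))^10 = ((0 8 3 13 4 14 1 18 10 17 5 11))^10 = (0 5 10 1 4 3)(8 11 17 18 14 13)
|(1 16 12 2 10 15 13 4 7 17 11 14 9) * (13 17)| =|(1 16 12 2 10 15 17 11 14 9)(4 7 13)| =30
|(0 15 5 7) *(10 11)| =4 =|(0 15 5 7)(10 11)|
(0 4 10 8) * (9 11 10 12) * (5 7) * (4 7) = (0 7 5 4 12 9 11 10 8) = [7, 1, 2, 3, 12, 4, 6, 5, 0, 11, 8, 10, 9]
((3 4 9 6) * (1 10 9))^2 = (1 9 3)(4 10 6)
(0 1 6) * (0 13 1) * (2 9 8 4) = [0, 6, 9, 3, 2, 5, 13, 7, 4, 8, 10, 11, 12, 1] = (1 6 13)(2 9 8 4)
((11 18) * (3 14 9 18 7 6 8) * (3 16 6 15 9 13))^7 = (3 14 13)(6 8 16)(7 9 11 15 18)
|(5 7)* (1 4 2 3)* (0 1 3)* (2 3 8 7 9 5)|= 14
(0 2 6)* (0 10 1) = (0 2 6 10 1) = [2, 0, 6, 3, 4, 5, 10, 7, 8, 9, 1]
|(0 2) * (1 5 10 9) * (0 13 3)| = 4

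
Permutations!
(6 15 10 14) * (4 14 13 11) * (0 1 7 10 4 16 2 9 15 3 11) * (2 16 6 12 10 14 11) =(16)(0 1 7 14 12 10 13)(2 9 15 4 11 6 3) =[1, 7, 9, 2, 11, 5, 3, 14, 8, 15, 13, 6, 10, 0, 12, 4, 16]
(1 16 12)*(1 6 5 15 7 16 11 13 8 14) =[0, 11, 2, 3, 4, 15, 5, 16, 14, 9, 10, 13, 6, 8, 1, 7, 12] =(1 11 13 8 14)(5 15 7 16 12 6)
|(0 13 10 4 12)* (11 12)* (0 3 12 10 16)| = |(0 13 16)(3 12)(4 11 10)| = 6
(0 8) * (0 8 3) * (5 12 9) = [3, 1, 2, 0, 4, 12, 6, 7, 8, 5, 10, 11, 9] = (0 3)(5 12 9)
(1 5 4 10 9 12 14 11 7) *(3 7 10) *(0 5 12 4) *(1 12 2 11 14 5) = [1, 2, 11, 7, 3, 0, 6, 12, 8, 4, 9, 10, 5, 13, 14] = (14)(0 1 2 11 10 9 4 3 7 12 5)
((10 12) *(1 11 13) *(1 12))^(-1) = (1 10 12 13 11)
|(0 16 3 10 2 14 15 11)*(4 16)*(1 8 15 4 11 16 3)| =|(0 11)(1 8 15 16)(2 14 4 3 10)| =20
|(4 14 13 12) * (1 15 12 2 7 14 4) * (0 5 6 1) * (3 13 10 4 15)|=|(0 5 6 1 3 13 2 7 14 10 4 15 12)|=13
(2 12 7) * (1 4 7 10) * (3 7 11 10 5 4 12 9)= [0, 12, 9, 7, 11, 4, 6, 2, 8, 3, 1, 10, 5]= (1 12 5 4 11 10)(2 9 3 7)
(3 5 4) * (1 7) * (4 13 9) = [0, 7, 2, 5, 3, 13, 6, 1, 8, 4, 10, 11, 12, 9] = (1 7)(3 5 13 9 4)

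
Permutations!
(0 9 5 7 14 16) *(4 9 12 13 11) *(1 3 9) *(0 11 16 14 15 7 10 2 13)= (0 12)(1 3 9 5 10 2 13 16 11 4)(7 15)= [12, 3, 13, 9, 1, 10, 6, 15, 8, 5, 2, 4, 0, 16, 14, 7, 11]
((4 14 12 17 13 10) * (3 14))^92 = (3 14 12 17 13 10 4)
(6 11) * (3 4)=[0, 1, 2, 4, 3, 5, 11, 7, 8, 9, 10, 6]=(3 4)(6 11)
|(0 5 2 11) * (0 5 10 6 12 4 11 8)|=|(0 10 6 12 4 11 5 2 8)|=9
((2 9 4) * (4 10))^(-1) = ((2 9 10 4))^(-1) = (2 4 10 9)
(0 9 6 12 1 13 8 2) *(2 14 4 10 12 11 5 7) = [9, 13, 0, 3, 10, 7, 11, 2, 14, 6, 12, 5, 1, 8, 4] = (0 9 6 11 5 7 2)(1 13 8 14 4 10 12)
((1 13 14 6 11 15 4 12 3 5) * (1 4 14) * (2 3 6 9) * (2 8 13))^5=((1 2 3 5 4 12 6 11 15 14 9 8 13))^5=(1 12 9 3 11 13 4 14 2 6 8 5 15)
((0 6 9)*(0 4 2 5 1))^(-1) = (0 1 5 2 4 9 6)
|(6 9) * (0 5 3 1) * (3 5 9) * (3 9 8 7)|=10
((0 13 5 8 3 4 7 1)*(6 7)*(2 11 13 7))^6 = (2 4 8 13)(3 5 11 6)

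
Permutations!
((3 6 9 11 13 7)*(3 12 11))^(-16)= (13)(3 9 6)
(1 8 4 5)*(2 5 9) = (1 8 4 9 2 5) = [0, 8, 5, 3, 9, 1, 6, 7, 4, 2]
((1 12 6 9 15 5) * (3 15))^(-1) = ((1 12 6 9 3 15 5))^(-1) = (1 5 15 3 9 6 12)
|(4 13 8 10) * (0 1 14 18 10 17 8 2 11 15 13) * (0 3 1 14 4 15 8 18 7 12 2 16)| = 39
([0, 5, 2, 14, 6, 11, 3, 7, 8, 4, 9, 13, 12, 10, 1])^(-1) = [0, 14, 2, 6, 9, 1, 4, 7, 8, 10, 13, 5, 12, 11, 3]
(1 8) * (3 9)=(1 8)(3 9)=[0, 8, 2, 9, 4, 5, 6, 7, 1, 3]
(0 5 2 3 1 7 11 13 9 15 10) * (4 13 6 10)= (0 5 2 3 1 7 11 6 10)(4 13 9 15)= [5, 7, 3, 1, 13, 2, 10, 11, 8, 15, 0, 6, 12, 9, 14, 4]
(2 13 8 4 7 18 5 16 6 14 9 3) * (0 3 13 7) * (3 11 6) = (0 11 6 14 9 13 8 4)(2 7 18 5 16 3) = [11, 1, 7, 2, 0, 16, 14, 18, 4, 13, 10, 6, 12, 8, 9, 15, 3, 17, 5]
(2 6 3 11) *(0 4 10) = (0 4 10)(2 6 3 11) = [4, 1, 6, 11, 10, 5, 3, 7, 8, 9, 0, 2]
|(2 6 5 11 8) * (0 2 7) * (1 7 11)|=|(0 2 6 5 1 7)(8 11)|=6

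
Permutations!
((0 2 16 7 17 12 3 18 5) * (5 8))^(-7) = ((0 2 16 7 17 12 3 18 8 5))^(-7) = (0 7 3 5 16 12 8 2 17 18)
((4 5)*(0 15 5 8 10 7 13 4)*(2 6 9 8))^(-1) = (0 5 15)(2 4 13 7 10 8 9 6)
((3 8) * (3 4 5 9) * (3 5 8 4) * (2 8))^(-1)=((2 8 3 4)(5 9))^(-1)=(2 4 3 8)(5 9)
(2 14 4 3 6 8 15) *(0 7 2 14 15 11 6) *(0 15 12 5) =(0 7 2 12 5)(3 15 14 4)(6 8 11) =[7, 1, 12, 15, 3, 0, 8, 2, 11, 9, 10, 6, 5, 13, 4, 14]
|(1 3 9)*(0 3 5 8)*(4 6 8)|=8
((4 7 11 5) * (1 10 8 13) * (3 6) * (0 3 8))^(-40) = (0 6 13 10 3 8 1)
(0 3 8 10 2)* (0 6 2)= [3, 1, 6, 8, 4, 5, 2, 7, 10, 9, 0]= (0 3 8 10)(2 6)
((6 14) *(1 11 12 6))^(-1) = (1 14 6 12 11)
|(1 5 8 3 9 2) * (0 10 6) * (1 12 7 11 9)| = |(0 10 6)(1 5 8 3)(2 12 7 11 9)| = 60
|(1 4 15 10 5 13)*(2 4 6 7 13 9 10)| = |(1 6 7 13)(2 4 15)(5 9 10)| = 12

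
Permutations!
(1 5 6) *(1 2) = (1 5 6 2) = [0, 5, 1, 3, 4, 6, 2]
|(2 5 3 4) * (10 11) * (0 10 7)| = 4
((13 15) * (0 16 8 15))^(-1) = ((0 16 8 15 13))^(-1) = (0 13 15 8 16)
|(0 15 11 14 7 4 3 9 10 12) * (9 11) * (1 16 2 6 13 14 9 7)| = 18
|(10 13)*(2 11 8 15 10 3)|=7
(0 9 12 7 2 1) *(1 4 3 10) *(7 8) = (0 9 12 8 7 2 4 3 10 1) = [9, 0, 4, 10, 3, 5, 6, 2, 7, 12, 1, 11, 8]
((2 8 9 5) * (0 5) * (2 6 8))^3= (0 8 5 9 6)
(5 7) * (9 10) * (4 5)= (4 5 7)(9 10)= [0, 1, 2, 3, 5, 7, 6, 4, 8, 10, 9]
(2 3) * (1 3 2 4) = (1 3 4) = [0, 3, 2, 4, 1]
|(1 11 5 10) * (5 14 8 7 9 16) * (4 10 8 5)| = |(1 11 14 5 8 7 9 16 4 10)| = 10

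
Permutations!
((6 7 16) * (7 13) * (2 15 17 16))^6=((2 15 17 16 6 13 7))^6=(2 7 13 6 16 17 15)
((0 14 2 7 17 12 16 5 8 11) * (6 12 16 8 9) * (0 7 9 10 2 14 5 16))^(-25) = ((0 5 10 2 9 6 12 8 11 7 17))^(-25) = (0 11 6 10 17 8 9 5 7 12 2)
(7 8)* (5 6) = (5 6)(7 8) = [0, 1, 2, 3, 4, 6, 5, 8, 7]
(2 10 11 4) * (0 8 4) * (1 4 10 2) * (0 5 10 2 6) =(0 8 2 6)(1 4)(5 10 11) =[8, 4, 6, 3, 1, 10, 0, 7, 2, 9, 11, 5]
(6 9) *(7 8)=(6 9)(7 8)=[0, 1, 2, 3, 4, 5, 9, 8, 7, 6]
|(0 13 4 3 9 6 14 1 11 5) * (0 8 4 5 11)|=10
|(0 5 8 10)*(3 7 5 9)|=7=|(0 9 3 7 5 8 10)|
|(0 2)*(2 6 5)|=4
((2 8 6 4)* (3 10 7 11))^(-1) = (2 4 6 8)(3 11 7 10)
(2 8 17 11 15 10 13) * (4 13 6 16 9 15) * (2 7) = (2 8 17 11 4 13 7)(6 16 9 15 10) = [0, 1, 8, 3, 13, 5, 16, 2, 17, 15, 6, 4, 12, 7, 14, 10, 9, 11]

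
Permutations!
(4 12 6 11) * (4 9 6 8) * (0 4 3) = (0 4 12 8 3)(6 11 9) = [4, 1, 2, 0, 12, 5, 11, 7, 3, 6, 10, 9, 8]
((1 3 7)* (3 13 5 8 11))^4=(1 11 13 3 5 7 8)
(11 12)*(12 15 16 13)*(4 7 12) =(4 7 12 11 15 16 13) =[0, 1, 2, 3, 7, 5, 6, 12, 8, 9, 10, 15, 11, 4, 14, 16, 13]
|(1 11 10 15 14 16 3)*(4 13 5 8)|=28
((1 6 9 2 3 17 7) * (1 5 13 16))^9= ((1 6 9 2 3 17 7 5 13 16))^9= (1 16 13 5 7 17 3 2 9 6)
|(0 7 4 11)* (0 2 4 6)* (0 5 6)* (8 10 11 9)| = |(0 7)(2 4 9 8 10 11)(5 6)| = 6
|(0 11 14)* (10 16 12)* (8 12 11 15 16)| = 15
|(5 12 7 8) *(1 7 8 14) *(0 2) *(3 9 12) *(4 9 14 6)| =10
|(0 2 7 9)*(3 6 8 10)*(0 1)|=|(0 2 7 9 1)(3 6 8 10)|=20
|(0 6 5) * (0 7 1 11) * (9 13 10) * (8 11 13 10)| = 8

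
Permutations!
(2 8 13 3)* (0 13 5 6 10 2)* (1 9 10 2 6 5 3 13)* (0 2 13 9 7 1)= [0, 7, 8, 2, 4, 5, 13, 1, 3, 10, 6, 11, 12, 9]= (1 7)(2 8 3)(6 13 9 10)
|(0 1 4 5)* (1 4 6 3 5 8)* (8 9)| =|(0 4 9 8 1 6 3 5)| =8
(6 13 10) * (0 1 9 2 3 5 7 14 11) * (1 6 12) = (0 6 13 10 12 1 9 2 3 5 7 14 11) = [6, 9, 3, 5, 4, 7, 13, 14, 8, 2, 12, 0, 1, 10, 11]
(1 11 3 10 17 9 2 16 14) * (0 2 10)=(0 2 16 14 1 11 3)(9 10 17)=[2, 11, 16, 0, 4, 5, 6, 7, 8, 10, 17, 3, 12, 13, 1, 15, 14, 9]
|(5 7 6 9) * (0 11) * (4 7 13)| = 6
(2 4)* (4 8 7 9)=(2 8 7 9 4)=[0, 1, 8, 3, 2, 5, 6, 9, 7, 4]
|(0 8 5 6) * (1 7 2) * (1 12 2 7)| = 4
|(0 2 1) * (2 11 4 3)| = |(0 11 4 3 2 1)| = 6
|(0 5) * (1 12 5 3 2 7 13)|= 8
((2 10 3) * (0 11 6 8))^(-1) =(0 8 6 11)(2 3 10)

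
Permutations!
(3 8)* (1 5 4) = [0, 5, 2, 8, 1, 4, 6, 7, 3] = (1 5 4)(3 8)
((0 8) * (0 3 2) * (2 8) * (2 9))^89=(0 2 9)(3 8)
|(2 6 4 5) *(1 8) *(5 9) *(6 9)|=6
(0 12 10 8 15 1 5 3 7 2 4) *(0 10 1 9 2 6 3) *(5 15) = (0 12 1 15 9 2 4 10 8 5)(3 7 6) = [12, 15, 4, 7, 10, 0, 3, 6, 5, 2, 8, 11, 1, 13, 14, 9]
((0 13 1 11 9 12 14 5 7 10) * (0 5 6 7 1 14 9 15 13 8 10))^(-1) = (0 7 6 14 13 15 11 1 5 10 8)(9 12) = ((0 8 10 5 1 11 15 13 14 6 7)(9 12))^(-1)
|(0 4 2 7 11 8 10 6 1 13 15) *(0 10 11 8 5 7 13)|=8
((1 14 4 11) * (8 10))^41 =((1 14 4 11)(8 10))^41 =(1 14 4 11)(8 10)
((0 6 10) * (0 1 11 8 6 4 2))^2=(0 2 4)(1 8 10 11 6)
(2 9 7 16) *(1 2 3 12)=(1 2 9 7 16 3 12)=[0, 2, 9, 12, 4, 5, 6, 16, 8, 7, 10, 11, 1, 13, 14, 15, 3]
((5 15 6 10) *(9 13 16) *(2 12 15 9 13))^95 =(2 10 12 5 15 9 6)(13 16) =((2 12 15 6 10 5 9)(13 16))^95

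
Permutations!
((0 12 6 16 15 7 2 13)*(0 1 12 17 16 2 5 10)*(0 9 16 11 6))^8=(17)(5 9 15)(7 10 16)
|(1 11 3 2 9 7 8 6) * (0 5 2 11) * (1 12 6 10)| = 8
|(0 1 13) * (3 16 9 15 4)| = 15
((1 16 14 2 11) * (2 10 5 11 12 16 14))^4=((1 14 10 5 11)(2 12 16))^4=(1 11 5 10 14)(2 12 16)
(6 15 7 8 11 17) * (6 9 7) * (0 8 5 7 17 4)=(0 8 11 4)(5 7)(6 15)(9 17)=[8, 1, 2, 3, 0, 7, 15, 5, 11, 17, 10, 4, 12, 13, 14, 6, 16, 9]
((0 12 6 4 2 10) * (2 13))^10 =((0 12 6 4 13 2 10))^10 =(0 4 10 6 2 12 13)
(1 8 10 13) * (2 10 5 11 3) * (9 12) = [0, 8, 10, 2, 4, 11, 6, 7, 5, 12, 13, 3, 9, 1] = (1 8 5 11 3 2 10 13)(9 12)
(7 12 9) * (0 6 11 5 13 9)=(0 6 11 5 13 9 7 12)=[6, 1, 2, 3, 4, 13, 11, 12, 8, 7, 10, 5, 0, 9]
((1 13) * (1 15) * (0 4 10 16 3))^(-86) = ((0 4 10 16 3)(1 13 15))^(-86) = (0 3 16 10 4)(1 13 15)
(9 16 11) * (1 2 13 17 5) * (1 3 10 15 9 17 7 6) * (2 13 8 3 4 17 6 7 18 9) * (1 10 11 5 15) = (1 13 18 9 16 5 4 17 15 2 8 3 11 6 10) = [0, 13, 8, 11, 17, 4, 10, 7, 3, 16, 1, 6, 12, 18, 14, 2, 5, 15, 9]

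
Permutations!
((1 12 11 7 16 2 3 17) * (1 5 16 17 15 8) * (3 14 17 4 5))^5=((1 12 11 7 4 5 16 2 14 17 3 15 8))^5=(1 5 3 11 2 8 4 17 12 16 15 7 14)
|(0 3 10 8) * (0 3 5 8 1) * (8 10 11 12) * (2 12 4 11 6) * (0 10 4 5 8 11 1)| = |(0 8 3 6 2 12 11 5 4 1 10)| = 11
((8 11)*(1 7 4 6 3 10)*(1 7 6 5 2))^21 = (1 4 3 2 7 6 5 10)(8 11)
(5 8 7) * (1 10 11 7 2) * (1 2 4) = [0, 10, 2, 3, 1, 8, 6, 5, 4, 9, 11, 7] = (1 10 11 7 5 8 4)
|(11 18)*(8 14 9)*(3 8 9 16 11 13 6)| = |(3 8 14 16 11 18 13 6)| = 8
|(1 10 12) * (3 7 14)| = 3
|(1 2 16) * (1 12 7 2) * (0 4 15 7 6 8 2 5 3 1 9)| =40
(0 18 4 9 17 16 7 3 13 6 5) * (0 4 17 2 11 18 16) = [16, 1, 11, 13, 9, 4, 5, 3, 8, 2, 10, 18, 12, 6, 14, 15, 7, 0, 17] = (0 16 7 3 13 6 5 4 9 2 11 18 17)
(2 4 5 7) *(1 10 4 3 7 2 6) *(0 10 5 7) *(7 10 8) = (0 8 7 6 1 5 2 3)(4 10) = [8, 5, 3, 0, 10, 2, 1, 6, 7, 9, 4]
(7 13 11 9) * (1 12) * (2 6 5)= [0, 12, 6, 3, 4, 2, 5, 13, 8, 7, 10, 9, 1, 11]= (1 12)(2 6 5)(7 13 11 9)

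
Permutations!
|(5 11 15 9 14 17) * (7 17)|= 7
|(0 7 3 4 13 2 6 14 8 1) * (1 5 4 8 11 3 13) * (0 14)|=|(0 7 13 2 6)(1 14 11 3 8 5 4)|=35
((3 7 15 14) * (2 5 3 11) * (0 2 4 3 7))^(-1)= ((0 2 5 7 15 14 11 4 3))^(-1)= (0 3 4 11 14 15 7 5 2)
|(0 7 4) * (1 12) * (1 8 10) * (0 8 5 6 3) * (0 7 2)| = 18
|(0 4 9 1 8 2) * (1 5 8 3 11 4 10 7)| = 11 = |(0 10 7 1 3 11 4 9 5 8 2)|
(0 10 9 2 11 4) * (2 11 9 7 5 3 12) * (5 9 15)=(0 10 7 9 11 4)(2 15 5 3 12)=[10, 1, 15, 12, 0, 3, 6, 9, 8, 11, 7, 4, 2, 13, 14, 5]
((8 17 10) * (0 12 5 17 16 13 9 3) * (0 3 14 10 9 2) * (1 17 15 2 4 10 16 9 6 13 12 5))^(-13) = ((0 5 15 2)(1 17 6 13 4 10 8 9 14 16 12))^(-13) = (0 2 15 5)(1 16 9 10 13 17 12 14 8 4 6)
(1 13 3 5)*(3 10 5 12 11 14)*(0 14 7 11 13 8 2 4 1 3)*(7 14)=[7, 8, 4, 12, 1, 3, 6, 11, 2, 9, 5, 14, 13, 10, 0]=(0 7 11 14)(1 8 2 4)(3 12 13 10 5)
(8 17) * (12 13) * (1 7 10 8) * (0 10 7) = [10, 0, 2, 3, 4, 5, 6, 7, 17, 9, 8, 11, 13, 12, 14, 15, 16, 1] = (0 10 8 17 1)(12 13)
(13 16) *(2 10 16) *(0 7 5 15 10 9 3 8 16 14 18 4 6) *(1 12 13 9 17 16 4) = [7, 12, 17, 8, 6, 15, 0, 5, 4, 3, 14, 11, 13, 2, 18, 10, 9, 16, 1] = (0 7 5 15 10 14 18 1 12 13 2 17 16 9 3 8 4 6)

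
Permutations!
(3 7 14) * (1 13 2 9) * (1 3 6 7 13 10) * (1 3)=(1 10 3 13 2 9)(6 7 14)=[0, 10, 9, 13, 4, 5, 7, 14, 8, 1, 3, 11, 12, 2, 6]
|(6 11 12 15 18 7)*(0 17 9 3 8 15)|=11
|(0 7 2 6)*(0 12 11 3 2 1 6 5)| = 9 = |(0 7 1 6 12 11 3 2 5)|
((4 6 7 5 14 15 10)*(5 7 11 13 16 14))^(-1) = (4 10 15 14 16 13 11 6)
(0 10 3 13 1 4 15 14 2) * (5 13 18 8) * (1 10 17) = (0 17 1 4 15 14 2)(3 18 8 5 13 10) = [17, 4, 0, 18, 15, 13, 6, 7, 5, 9, 3, 11, 12, 10, 2, 14, 16, 1, 8]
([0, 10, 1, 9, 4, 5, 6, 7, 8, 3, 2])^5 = (1 2 10)(3 9)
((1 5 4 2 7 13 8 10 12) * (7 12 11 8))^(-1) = ((1 5 4 2 12)(7 13)(8 10 11))^(-1) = (1 12 2 4 5)(7 13)(8 11 10)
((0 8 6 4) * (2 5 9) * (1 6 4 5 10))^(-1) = (0 4 8)(1 10 2 9 5 6)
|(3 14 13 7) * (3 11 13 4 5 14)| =|(4 5 14)(7 11 13)| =3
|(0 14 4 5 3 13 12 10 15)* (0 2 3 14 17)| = 6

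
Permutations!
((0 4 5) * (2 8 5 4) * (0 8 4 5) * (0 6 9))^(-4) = (0 5 9 4 6 2 8)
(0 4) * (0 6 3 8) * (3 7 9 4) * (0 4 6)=[3, 1, 2, 8, 0, 5, 7, 9, 4, 6]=(0 3 8 4)(6 7 9)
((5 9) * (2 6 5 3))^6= ((2 6 5 9 3))^6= (2 6 5 9 3)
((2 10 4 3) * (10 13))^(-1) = (2 3 4 10 13)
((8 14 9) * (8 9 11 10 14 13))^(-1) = (8 13)(10 11 14)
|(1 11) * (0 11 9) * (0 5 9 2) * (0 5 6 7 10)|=|(0 11 1 2 5 9 6 7 10)|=9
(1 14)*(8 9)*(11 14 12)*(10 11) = (1 12 10 11 14)(8 9) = [0, 12, 2, 3, 4, 5, 6, 7, 9, 8, 11, 14, 10, 13, 1]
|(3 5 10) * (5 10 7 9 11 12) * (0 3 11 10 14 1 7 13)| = 11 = |(0 3 14 1 7 9 10 11 12 5 13)|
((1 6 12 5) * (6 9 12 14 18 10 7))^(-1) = (1 5 12 9)(6 7 10 18 14) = ((1 9 12 5)(6 14 18 10 7))^(-1)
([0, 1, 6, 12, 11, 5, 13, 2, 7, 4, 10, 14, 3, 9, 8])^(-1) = (2 7 8 14 11 4 9 13 6)(3 12)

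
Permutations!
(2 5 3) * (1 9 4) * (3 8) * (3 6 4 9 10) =[0, 10, 5, 2, 1, 8, 4, 7, 6, 9, 3] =(1 10 3 2 5 8 6 4)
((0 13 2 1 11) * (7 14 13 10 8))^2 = (0 8 14 2 11 10 7 13 1)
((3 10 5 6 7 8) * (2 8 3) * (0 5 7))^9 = (10)(2 8) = ((0 5 6)(2 8)(3 10 7))^9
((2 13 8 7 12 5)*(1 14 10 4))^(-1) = (1 4 10 14)(2 5 12 7 8 13)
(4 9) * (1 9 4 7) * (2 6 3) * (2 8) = (1 9 7)(2 6 3 8) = [0, 9, 6, 8, 4, 5, 3, 1, 2, 7]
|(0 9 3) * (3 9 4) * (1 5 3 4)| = |(9)(0 1 5 3)| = 4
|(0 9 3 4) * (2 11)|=|(0 9 3 4)(2 11)|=4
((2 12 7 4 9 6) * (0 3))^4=(2 9 7)(4 12 6)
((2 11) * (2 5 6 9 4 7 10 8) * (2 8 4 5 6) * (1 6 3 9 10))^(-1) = ((1 6 10 4 7)(2 11 3 9 5))^(-1) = (1 7 4 10 6)(2 5 9 3 11)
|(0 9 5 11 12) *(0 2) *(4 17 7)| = 6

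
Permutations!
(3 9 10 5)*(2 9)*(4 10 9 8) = (2 8 4 10 5 3) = [0, 1, 8, 2, 10, 3, 6, 7, 4, 9, 5]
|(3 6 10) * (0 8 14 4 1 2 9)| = |(0 8 14 4 1 2 9)(3 6 10)| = 21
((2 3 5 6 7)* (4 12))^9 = (2 7 6 5 3)(4 12)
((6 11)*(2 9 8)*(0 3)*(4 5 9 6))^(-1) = (0 3)(2 8 9 5 4 11 6)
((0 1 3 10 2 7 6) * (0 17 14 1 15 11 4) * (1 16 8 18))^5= ((0 15 11 4)(1 3 10 2 7 6 17 14 16 8 18))^5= (0 15 11 4)(1 6 18 7 8 2 16 10 14 3 17)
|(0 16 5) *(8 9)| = 6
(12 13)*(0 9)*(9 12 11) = (0 12 13 11 9) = [12, 1, 2, 3, 4, 5, 6, 7, 8, 0, 10, 9, 13, 11]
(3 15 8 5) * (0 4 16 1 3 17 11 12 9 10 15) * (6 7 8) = (0 4 16 1 3)(5 17 11 12 9 10 15 6 7 8) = [4, 3, 2, 0, 16, 17, 7, 8, 5, 10, 15, 12, 9, 13, 14, 6, 1, 11]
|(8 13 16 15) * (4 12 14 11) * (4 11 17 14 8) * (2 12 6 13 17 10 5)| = |(2 12 8 17 14 10 5)(4 6 13 16 15)| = 35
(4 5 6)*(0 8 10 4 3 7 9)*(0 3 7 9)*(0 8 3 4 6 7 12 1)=(0 3 9 4 5 7 8 10 6 12 1)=[3, 0, 2, 9, 5, 7, 12, 8, 10, 4, 6, 11, 1]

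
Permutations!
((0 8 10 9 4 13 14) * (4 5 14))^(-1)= ((0 8 10 9 5 14)(4 13))^(-1)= (0 14 5 9 10 8)(4 13)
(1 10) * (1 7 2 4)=(1 10 7 2 4)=[0, 10, 4, 3, 1, 5, 6, 2, 8, 9, 7]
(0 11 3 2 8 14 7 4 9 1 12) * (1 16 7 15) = [11, 12, 8, 2, 9, 5, 6, 4, 14, 16, 10, 3, 0, 13, 15, 1, 7] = (0 11 3 2 8 14 15 1 12)(4 9 16 7)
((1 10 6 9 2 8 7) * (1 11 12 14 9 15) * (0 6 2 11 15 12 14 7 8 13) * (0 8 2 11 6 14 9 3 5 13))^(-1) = (0 2 8 13 5 3 14)(1 15 7 12 6 9 11 10) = ((0 14 3 5 13 8 2)(1 10 11 9 6 12 7 15))^(-1)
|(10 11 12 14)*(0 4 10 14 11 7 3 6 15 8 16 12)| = 11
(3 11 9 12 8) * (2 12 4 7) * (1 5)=(1 5)(2 12 8 3 11 9 4 7)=[0, 5, 12, 11, 7, 1, 6, 2, 3, 4, 10, 9, 8]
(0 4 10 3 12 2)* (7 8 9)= (0 4 10 3 12 2)(7 8 9)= [4, 1, 0, 12, 10, 5, 6, 8, 9, 7, 3, 11, 2]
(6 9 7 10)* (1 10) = [0, 10, 2, 3, 4, 5, 9, 1, 8, 7, 6] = (1 10 6 9 7)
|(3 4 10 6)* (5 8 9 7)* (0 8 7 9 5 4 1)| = 9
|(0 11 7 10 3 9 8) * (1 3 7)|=|(0 11 1 3 9 8)(7 10)|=6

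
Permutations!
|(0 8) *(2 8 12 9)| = 5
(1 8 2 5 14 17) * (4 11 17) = (1 8 2 5 14 4 11 17) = [0, 8, 5, 3, 11, 14, 6, 7, 2, 9, 10, 17, 12, 13, 4, 15, 16, 1]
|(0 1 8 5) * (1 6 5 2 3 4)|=15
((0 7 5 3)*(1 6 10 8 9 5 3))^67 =(0 7 3)(1 6 10 8 9 5)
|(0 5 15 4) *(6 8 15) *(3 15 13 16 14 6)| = |(0 5 3 15 4)(6 8 13 16 14)| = 5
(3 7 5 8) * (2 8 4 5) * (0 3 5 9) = (0 3 7 2 8 5 4 9) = [3, 1, 8, 7, 9, 4, 6, 2, 5, 0]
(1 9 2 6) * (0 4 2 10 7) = (0 4 2 6 1 9 10 7) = [4, 9, 6, 3, 2, 5, 1, 0, 8, 10, 7]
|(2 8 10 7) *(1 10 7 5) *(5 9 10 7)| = |(1 7 2 8 5)(9 10)| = 10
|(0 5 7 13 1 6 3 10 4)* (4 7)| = 6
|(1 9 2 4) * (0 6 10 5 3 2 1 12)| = 8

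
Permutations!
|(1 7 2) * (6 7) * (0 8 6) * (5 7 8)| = 10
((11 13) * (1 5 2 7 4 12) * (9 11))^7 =(1 5 2 7 4 12)(9 11 13) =((1 5 2 7 4 12)(9 11 13))^7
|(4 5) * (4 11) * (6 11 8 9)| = 6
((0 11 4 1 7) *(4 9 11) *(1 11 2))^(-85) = (0 7 1 2 9 11 4)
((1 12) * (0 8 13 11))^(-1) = (0 11 13 8)(1 12)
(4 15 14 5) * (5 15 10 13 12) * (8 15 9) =(4 10 13 12 5)(8 15 14 9) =[0, 1, 2, 3, 10, 4, 6, 7, 15, 8, 13, 11, 5, 12, 9, 14]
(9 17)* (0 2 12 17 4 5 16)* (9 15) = (0 2 12 17 15 9 4 5 16) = [2, 1, 12, 3, 5, 16, 6, 7, 8, 4, 10, 11, 17, 13, 14, 9, 0, 15]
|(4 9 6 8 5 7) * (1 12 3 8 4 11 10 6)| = 11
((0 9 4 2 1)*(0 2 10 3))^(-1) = (0 3 10 4 9)(1 2) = ((0 9 4 10 3)(1 2))^(-1)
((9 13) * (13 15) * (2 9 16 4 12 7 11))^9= (16)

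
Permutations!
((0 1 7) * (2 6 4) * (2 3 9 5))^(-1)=((0 1 7)(2 6 4 3 9 5))^(-1)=(0 7 1)(2 5 9 3 4 6)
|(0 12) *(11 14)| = 2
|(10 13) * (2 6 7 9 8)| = 10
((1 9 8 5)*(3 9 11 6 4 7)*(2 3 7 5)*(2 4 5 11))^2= (1 3 8 11 5 2 9 4 6)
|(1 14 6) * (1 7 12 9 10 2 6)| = |(1 14)(2 6 7 12 9 10)| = 6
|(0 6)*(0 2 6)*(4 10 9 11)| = 4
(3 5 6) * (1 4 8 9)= (1 4 8 9)(3 5 6)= [0, 4, 2, 5, 8, 6, 3, 7, 9, 1]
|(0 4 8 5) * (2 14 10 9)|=|(0 4 8 5)(2 14 10 9)|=4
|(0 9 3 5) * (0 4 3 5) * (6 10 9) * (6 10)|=|(0 10 9 5 4 3)|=6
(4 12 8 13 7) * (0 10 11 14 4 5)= [10, 1, 2, 3, 12, 0, 6, 5, 13, 9, 11, 14, 8, 7, 4]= (0 10 11 14 4 12 8 13 7 5)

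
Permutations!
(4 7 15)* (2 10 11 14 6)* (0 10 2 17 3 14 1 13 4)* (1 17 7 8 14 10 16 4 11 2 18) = (0 16 4 8 14 6 7 15)(1 13 11 17 3 10 2 18) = [16, 13, 18, 10, 8, 5, 7, 15, 14, 9, 2, 17, 12, 11, 6, 0, 4, 3, 1]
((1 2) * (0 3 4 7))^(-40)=(7)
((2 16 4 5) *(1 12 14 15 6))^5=((1 12 14 15 6)(2 16 4 5))^5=(2 16 4 5)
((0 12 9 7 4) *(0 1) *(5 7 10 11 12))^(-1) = (0 1 4 7 5)(9 12 11 10)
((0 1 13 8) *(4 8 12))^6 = (13)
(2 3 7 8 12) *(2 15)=(2 3 7 8 12 15)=[0, 1, 3, 7, 4, 5, 6, 8, 12, 9, 10, 11, 15, 13, 14, 2]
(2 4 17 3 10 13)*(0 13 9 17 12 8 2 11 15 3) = (0 13 11 15 3 10 9 17)(2 4 12 8) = [13, 1, 4, 10, 12, 5, 6, 7, 2, 17, 9, 15, 8, 11, 14, 3, 16, 0]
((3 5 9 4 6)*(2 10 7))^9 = (10)(3 6 4 9 5)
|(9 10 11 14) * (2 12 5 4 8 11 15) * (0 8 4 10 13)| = 30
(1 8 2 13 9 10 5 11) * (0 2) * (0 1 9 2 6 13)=(0 6 13 2)(1 8)(5 11 9 10)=[6, 8, 0, 3, 4, 11, 13, 7, 1, 10, 5, 9, 12, 2]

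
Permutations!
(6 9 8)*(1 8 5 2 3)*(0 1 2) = (0 1 8 6 9 5)(2 3) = [1, 8, 3, 2, 4, 0, 9, 7, 6, 5]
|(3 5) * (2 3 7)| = |(2 3 5 7)| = 4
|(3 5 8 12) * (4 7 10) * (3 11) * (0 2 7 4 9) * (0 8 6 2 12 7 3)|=|(0 12 11)(2 3 5 6)(7 10 9 8)|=12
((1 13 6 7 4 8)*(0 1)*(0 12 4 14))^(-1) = (0 14 7 6 13 1)(4 12 8) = ((0 1 13 6 7 14)(4 8 12))^(-1)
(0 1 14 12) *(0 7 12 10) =(0 1 14 10)(7 12) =[1, 14, 2, 3, 4, 5, 6, 12, 8, 9, 0, 11, 7, 13, 10]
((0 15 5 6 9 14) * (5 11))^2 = (0 11 6 14 15 5 9) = ((0 15 11 5 6 9 14))^2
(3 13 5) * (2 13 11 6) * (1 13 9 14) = (1 13 5 3 11 6 2 9 14) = [0, 13, 9, 11, 4, 3, 2, 7, 8, 14, 10, 6, 12, 5, 1]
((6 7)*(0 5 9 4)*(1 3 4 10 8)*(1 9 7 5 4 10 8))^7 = (0 4)(1 3 10)(5 7 6)(8 9)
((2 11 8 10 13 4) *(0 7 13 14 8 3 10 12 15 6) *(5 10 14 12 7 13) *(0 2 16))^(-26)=(0 4)(2 10 14 6 5 3 15 7 11 12 8)(13 16)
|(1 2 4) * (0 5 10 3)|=|(0 5 10 3)(1 2 4)|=12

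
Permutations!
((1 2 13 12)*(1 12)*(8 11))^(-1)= ((1 2 13)(8 11))^(-1)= (1 13 2)(8 11)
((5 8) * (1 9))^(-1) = (1 9)(5 8) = ((1 9)(5 8))^(-1)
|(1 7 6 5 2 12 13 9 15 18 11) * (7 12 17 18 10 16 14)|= 15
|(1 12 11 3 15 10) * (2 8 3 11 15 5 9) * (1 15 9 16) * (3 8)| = 14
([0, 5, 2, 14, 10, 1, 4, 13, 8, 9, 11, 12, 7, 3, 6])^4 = (3 10 13 4 7 6 12 14 11)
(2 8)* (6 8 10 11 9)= [0, 1, 10, 3, 4, 5, 8, 7, 2, 6, 11, 9]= (2 10 11 9 6 8)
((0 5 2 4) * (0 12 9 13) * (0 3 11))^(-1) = ((0 5 2 4 12 9 13 3 11))^(-1) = (0 11 3 13 9 12 4 2 5)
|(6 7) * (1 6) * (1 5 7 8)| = |(1 6 8)(5 7)| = 6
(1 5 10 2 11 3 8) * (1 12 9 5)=(2 11 3 8 12 9 5 10)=[0, 1, 11, 8, 4, 10, 6, 7, 12, 5, 2, 3, 9]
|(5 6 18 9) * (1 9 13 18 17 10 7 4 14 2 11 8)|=12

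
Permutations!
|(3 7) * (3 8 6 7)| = 3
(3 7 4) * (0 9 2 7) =(0 9 2 7 4 3) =[9, 1, 7, 0, 3, 5, 6, 4, 8, 2]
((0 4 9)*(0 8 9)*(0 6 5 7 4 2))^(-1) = ((0 2)(4 6 5 7)(8 9))^(-1) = (0 2)(4 7 5 6)(8 9)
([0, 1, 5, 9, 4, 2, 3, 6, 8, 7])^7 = (2 5)(3 6 7 9)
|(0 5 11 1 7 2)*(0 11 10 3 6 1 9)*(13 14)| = |(0 5 10 3 6 1 7 2 11 9)(13 14)| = 10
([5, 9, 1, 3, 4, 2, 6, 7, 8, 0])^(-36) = [9, 2, 5, 3, 4, 0, 6, 7, 8, 1]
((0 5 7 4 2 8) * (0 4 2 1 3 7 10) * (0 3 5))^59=((1 5 10 3 7 2 8 4))^59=(1 3 8 5 7 4 10 2)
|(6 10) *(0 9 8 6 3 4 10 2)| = |(0 9 8 6 2)(3 4 10)| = 15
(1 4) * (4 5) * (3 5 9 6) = (1 9 6 3 5 4) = [0, 9, 2, 5, 1, 4, 3, 7, 8, 6]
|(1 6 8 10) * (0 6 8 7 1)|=|(0 6 7 1 8 10)|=6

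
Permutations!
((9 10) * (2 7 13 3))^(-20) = (13)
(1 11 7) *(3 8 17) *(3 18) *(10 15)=(1 11 7)(3 8 17 18)(10 15)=[0, 11, 2, 8, 4, 5, 6, 1, 17, 9, 15, 7, 12, 13, 14, 10, 16, 18, 3]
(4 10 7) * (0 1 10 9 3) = (0 1 10 7 4 9 3) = [1, 10, 2, 0, 9, 5, 6, 4, 8, 3, 7]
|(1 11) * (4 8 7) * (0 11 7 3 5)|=|(0 11 1 7 4 8 3 5)|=8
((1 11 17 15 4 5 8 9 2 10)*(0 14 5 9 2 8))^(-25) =((0 14 5)(1 11 17 15 4 9 8 2 10))^(-25) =(0 5 14)(1 17 4 8 10 11 15 9 2)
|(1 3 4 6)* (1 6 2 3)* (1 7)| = 6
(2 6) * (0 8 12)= (0 8 12)(2 6)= [8, 1, 6, 3, 4, 5, 2, 7, 12, 9, 10, 11, 0]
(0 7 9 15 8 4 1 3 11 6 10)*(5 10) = (0 7 9 15 8 4 1 3 11 6 5 10) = [7, 3, 2, 11, 1, 10, 5, 9, 4, 15, 0, 6, 12, 13, 14, 8]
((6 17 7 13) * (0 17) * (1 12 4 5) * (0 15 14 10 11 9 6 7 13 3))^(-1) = (0 3 7 13 17)(1 5 4 12)(6 9 11 10 14 15)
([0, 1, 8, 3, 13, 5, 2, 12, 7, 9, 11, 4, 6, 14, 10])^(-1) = [0, 1, 6, 3, 11, 5, 12, 8, 2, 9, 14, 10, 7, 4, 13]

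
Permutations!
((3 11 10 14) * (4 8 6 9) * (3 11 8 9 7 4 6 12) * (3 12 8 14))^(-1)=((3 14 11 10)(4 9 6 7))^(-1)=(3 10 11 14)(4 7 6 9)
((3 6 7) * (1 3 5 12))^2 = (1 6 5)(3 7 12)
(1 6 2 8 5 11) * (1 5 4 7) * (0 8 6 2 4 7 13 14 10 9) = [8, 2, 6, 3, 13, 11, 4, 1, 7, 0, 9, 5, 12, 14, 10] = (0 8 7 1 2 6 4 13 14 10 9)(5 11)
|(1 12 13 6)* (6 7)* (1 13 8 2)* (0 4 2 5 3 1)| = 15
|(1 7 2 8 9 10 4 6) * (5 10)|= 9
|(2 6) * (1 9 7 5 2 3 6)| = 10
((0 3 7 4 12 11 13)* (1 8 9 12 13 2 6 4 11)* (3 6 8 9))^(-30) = (0 4)(6 13)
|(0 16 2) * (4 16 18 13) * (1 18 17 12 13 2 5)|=10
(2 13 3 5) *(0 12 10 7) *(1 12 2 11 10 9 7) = [2, 12, 13, 5, 4, 11, 6, 0, 8, 7, 1, 10, 9, 3] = (0 2 13 3 5 11 10 1 12 9 7)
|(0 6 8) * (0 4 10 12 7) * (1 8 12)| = |(0 6 12 7)(1 8 4 10)| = 4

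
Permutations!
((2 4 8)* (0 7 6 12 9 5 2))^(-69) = (0 12 2)(4 7 9)(5 8 6)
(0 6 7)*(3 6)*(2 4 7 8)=(0 3 6 8 2 4 7)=[3, 1, 4, 6, 7, 5, 8, 0, 2]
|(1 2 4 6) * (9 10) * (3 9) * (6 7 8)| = 6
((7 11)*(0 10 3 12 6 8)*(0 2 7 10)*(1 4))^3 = (1 4)(2 10 6 7 3 8 11 12)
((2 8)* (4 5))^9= (2 8)(4 5)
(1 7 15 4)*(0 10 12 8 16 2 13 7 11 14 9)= (0 10 12 8 16 2 13 7 15 4 1 11 14 9)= [10, 11, 13, 3, 1, 5, 6, 15, 16, 0, 12, 14, 8, 7, 9, 4, 2]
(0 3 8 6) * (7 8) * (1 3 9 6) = (0 9 6)(1 3 7 8) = [9, 3, 2, 7, 4, 5, 0, 8, 1, 6]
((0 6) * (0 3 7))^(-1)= ((0 6 3 7))^(-1)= (0 7 3 6)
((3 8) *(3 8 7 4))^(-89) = (8)(3 7 4)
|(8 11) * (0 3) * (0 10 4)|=4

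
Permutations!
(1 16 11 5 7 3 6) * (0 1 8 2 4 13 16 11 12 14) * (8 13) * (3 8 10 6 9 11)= (0 1 3 9 11 5 7 8 2 4 10 6 13 16 12 14)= [1, 3, 4, 9, 10, 7, 13, 8, 2, 11, 6, 5, 14, 16, 0, 15, 12]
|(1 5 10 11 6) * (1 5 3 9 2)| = |(1 3 9 2)(5 10 11 6)| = 4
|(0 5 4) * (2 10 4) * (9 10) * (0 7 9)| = 12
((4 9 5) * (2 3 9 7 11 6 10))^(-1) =(2 10 6 11 7 4 5 9 3)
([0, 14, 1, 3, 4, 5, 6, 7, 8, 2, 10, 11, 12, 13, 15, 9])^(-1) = [0, 2, 9, 3, 4, 5, 6, 7, 8, 15, 10, 11, 12, 13, 1, 14]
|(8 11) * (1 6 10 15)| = |(1 6 10 15)(8 11)| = 4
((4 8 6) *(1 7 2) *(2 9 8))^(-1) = ((1 7 9 8 6 4 2))^(-1) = (1 2 4 6 8 9 7)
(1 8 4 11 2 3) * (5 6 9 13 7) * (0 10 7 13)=(13)(0 10 7 5 6 9)(1 8 4 11 2 3)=[10, 8, 3, 1, 11, 6, 9, 5, 4, 0, 7, 2, 12, 13]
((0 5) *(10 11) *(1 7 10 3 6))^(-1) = ((0 5)(1 7 10 11 3 6))^(-1) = (0 5)(1 6 3 11 10 7)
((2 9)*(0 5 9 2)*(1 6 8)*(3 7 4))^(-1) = (0 9 5)(1 8 6)(3 4 7)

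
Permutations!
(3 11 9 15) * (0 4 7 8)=(0 4 7 8)(3 11 9 15)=[4, 1, 2, 11, 7, 5, 6, 8, 0, 15, 10, 9, 12, 13, 14, 3]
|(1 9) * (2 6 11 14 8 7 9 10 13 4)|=11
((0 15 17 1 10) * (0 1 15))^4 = ((1 10)(15 17))^4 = (17)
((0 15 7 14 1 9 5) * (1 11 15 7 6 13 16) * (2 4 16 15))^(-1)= (0 5 9 1 16 4 2 11 14 7)(6 15 13)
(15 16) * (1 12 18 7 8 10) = (1 12 18 7 8 10)(15 16) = [0, 12, 2, 3, 4, 5, 6, 8, 10, 9, 1, 11, 18, 13, 14, 16, 15, 17, 7]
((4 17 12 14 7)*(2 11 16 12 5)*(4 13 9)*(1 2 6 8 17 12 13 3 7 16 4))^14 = (1 14 2 16 11 13 4 9 12)(5 8)(6 17)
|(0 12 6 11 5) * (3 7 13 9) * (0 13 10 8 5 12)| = 21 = |(3 7 10 8 5 13 9)(6 11 12)|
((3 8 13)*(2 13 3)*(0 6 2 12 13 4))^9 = ((0 6 2 4)(3 8)(12 13))^9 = (0 6 2 4)(3 8)(12 13)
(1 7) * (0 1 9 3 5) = (0 1 7 9 3 5) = [1, 7, 2, 5, 4, 0, 6, 9, 8, 3]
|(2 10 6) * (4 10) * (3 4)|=5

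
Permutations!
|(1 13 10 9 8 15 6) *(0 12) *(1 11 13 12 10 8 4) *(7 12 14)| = |(0 10 9 4 1 14 7 12)(6 11 13 8 15)| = 40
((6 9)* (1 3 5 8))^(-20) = (9)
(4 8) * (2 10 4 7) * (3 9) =(2 10 4 8 7)(3 9) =[0, 1, 10, 9, 8, 5, 6, 2, 7, 3, 4]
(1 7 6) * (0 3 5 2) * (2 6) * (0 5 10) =[3, 7, 5, 10, 4, 6, 1, 2, 8, 9, 0] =(0 3 10)(1 7 2 5 6)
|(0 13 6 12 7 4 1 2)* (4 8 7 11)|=8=|(0 13 6 12 11 4 1 2)(7 8)|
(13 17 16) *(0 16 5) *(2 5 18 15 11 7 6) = (0 16 13 17 18 15 11 7 6 2 5) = [16, 1, 5, 3, 4, 0, 2, 6, 8, 9, 10, 7, 12, 17, 14, 11, 13, 18, 15]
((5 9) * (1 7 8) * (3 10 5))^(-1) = (1 8 7)(3 9 5 10)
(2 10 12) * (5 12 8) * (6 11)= (2 10 8 5 12)(6 11)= [0, 1, 10, 3, 4, 12, 11, 7, 5, 9, 8, 6, 2]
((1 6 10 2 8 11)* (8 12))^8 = (1 6 10 2 12 8 11) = ((1 6 10 2 12 8 11))^8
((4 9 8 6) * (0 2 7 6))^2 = (0 7 4 8 2 6 9)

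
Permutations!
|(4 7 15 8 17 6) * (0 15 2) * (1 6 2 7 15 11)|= |(0 11 1 6 4 15 8 17 2)|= 9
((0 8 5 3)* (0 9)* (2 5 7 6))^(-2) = ((0 8 7 6 2 5 3 9))^(-2) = (0 3 2 7)(5 6 8 9)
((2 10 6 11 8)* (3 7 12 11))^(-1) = (2 8 11 12 7 3 6 10)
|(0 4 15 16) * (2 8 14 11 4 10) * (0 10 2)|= |(0 2 8 14 11 4 15 16 10)|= 9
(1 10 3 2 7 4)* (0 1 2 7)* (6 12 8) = [1, 10, 0, 7, 2, 5, 12, 4, 6, 9, 3, 11, 8] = (0 1 10 3 7 4 2)(6 12 8)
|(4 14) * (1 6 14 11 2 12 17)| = 8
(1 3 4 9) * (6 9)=(1 3 4 6 9)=[0, 3, 2, 4, 6, 5, 9, 7, 8, 1]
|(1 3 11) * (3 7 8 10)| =6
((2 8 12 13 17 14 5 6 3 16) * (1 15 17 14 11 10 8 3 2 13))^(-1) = ((1 15 17 11 10 8 12)(2 3 16 13 14 5 6))^(-1) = (1 12 8 10 11 17 15)(2 6 5 14 13 16 3)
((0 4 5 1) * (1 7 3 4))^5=(0 1)(3 4 5 7)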